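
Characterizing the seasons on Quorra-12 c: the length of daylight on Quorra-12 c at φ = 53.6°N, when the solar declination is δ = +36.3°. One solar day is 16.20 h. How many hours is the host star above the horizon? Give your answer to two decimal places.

15.76 h

cos H₀ = −tan φ · tan δ = −tan(+53.6°) × tan(+36.300°) = -0.9964, so H₀ = 3.0561 rad = 175.10°.
Daylight = 2H₀/(2π) × 16.20 h = (3.0561/π) × 16.20 = 15.76 h.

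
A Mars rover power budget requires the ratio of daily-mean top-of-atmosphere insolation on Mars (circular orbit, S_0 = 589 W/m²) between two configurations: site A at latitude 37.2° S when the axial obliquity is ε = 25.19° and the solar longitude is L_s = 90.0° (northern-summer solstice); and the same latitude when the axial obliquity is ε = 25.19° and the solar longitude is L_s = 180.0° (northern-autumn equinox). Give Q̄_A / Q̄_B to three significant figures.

Q̄_A / Q̄_B ≈ 0.456

— Configuration A (ϕ=-37.2°):
Solar declination: sin δ = sin ε · sin L_s = sin 25.19° × sin 90.0° = 0.42562, so δ = +25.190°.
cos h₀ = −tan(-37.2°) tan(+25.190°) = 0.3570, h₀ = 1.2057 rad.
Bracket: h₀ sin ϕ sin δ + cos ϕ cos δ sin h₀ = 1.2057×-0.60460×0.42562 + 0.79653×0.90490×0.93410 = -0.310263 + 0.673281 = 0.363018.
Q̄ = (S_0/π) × [bracket] = (589/π) × 0.363018 = 68.060 W/m².
— Configuration B (ϕ=-37.2°):
Solar declination: sin δ = sin ε · sin L_s = sin 25.19° × sin 180.0° = 0.00000, so δ = +0.000°.
cos h₀ = −tan(-37.2°) tan(+0.000°) = 0.0000, h₀ = 1.5708 rad.
Bracket: h₀ sin ϕ sin δ + cos ϕ cos δ sin h₀ = 1.5708×-0.60460×0.00000 + 0.79653×1.00000×1.00000 = -0.000000 + 0.796530 = 0.796530.
Q̄ = (S_0/π) × [bracket] = (589/π) × 0.796530 = 149.34 W/m².
Ratio Q̄_A / Q̄_B = 68.060 / 149.34 = 0.4557.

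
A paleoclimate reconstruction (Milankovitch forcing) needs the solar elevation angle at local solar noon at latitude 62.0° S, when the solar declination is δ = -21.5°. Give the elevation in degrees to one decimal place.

49.5°

At local noon the hour angle is zero, so the zenith angle equals |φ − δ| = |-62.0° − (-21.500°)| = 40.500°.
Elevation = 90° − 40.500° = 49.5°.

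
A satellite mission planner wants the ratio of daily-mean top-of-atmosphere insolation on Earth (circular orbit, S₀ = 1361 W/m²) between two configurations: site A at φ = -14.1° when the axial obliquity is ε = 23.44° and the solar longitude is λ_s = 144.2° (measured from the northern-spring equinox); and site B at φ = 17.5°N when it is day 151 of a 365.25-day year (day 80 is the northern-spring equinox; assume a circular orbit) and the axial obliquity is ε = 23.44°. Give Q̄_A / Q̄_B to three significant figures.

— Configuration A (φ=-14.1°):
Solar declination: sin δ = sin ε · sin λ_s = sin 23.44° × sin 144.2° = 0.23269, so δ = +13.455°.
cos H₀ = −tan(-14.1°) tan(+13.455°) = 0.0601, H₀ = 1.5107 rad.
Bracket: H₀ sin φ sin δ + cos φ cos δ sin H₀ = 1.5107×-0.24362×0.23269 + 0.96987×0.97255×0.99819 = -0.085638 + 0.941540 = 0.855902.
Q̄ = (S₀/π) × [bracket] = (1361/π) × 0.855902 = 370.79 W/m².
— Configuration B (φ=+17.5°):
Solar longitude: λ_s = 360° × (151 − 80)/365.25 = 69.979°.
sin δ = sin 23.44° × sin 69.979° = 0.37375, so δ = +21.947°.
cos H₀ = −tan(+17.5°) tan(+21.947°) = -0.1271, H₀ = 1.6982 rad.
Bracket: H₀ sin φ sin δ + cos φ cos δ sin H₀ = 1.6982×0.30071×0.37375 + 0.95372×0.92753×0.99190 = 0.190861 + 0.877439 = 1.068300.
Q̄ = (S₀/π) × [bracket] = (1361/π) × 1.068300 = 462.81 W/m².
Ratio Q̄_A / Q̄_B = 370.79 / 462.81 = 0.8012.

Q̄_A / Q̄_B ≈ 0.801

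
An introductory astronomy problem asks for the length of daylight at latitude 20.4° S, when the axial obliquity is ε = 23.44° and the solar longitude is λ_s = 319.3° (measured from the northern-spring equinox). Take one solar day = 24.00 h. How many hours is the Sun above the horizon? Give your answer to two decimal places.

12.76 h

Solar declination: sin δ = sin ε · sin λ_s = sin 23.44° × sin 319.3° = -0.25940, so δ = -15.034°.
cos H₀ = −tan φ · tan δ = −tan(-20.4°) × tan(-15.034°) = -0.0999, so H₀ = 1.6709 rad = 95.73°.
Daylight = 2H₀/(2π) × 24.00 h = (1.6709/π) × 24.00 = 12.76 h.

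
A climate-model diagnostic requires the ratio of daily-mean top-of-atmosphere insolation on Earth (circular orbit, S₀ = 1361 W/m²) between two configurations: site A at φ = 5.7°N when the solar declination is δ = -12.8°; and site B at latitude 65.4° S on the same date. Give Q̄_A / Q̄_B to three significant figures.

— Configuration A (φ=+5.7°):
cos H₀ = −tan(+5.7°) tan(-12.800°) = 0.0227, H₀ = 1.5481 rad.
Bracket: H₀ sin φ sin δ + cos φ cos δ sin H₀ = 1.5481×0.09932×-0.22155 + 0.99506×0.97515×0.99974 = -0.034065 + 0.970080 = 0.936015.
Q̄ = (S₀/π) × [bracket] = (1361/π) × 0.936015 = 405.50 W/m².
— Configuration B (φ=-65.4°):
cos H₀ = −tan(-65.4°) tan(-12.800°) = -0.4962, H₀ = 2.0901 rad.
Bracket: H₀ sin φ sin δ + cos φ cos δ sin H₀ = 2.0901×-0.90924×-0.22155 + 0.41628×0.97515×0.86819 = 0.421034 + 0.352429 = 0.773463.
Q̄ = (S₀/π) × [bracket] = (1361/π) × 0.773463 = 335.08 W/m².
Ratio Q̄_A / Q̄_B = 405.50 / 335.08 = 1.210.

Q̄_A / Q̄_B ≈ 1.21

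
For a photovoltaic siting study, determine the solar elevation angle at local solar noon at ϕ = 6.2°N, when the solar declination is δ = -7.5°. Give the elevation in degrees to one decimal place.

76.3°

At local noon the hour angle is zero, so the zenith angle equals |ϕ − δ| = |+6.2° − (-7.500°)| = 13.700°.
Elevation = 90° − 13.700° = 76.3°.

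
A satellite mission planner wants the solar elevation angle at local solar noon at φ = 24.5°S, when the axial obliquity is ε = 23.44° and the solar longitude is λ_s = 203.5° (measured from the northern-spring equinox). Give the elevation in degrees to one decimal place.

Solar declination: sin δ = sin ε · sin λ_s = sin 23.44° × sin 203.5° = -0.15862, so δ = -9.127°.
At local noon the hour angle is zero, so the zenith angle equals |φ − δ| = |-24.5° − (-9.127°)| = 15.373°.
Elevation = 90° − 15.373° = 74.6°.

74.6°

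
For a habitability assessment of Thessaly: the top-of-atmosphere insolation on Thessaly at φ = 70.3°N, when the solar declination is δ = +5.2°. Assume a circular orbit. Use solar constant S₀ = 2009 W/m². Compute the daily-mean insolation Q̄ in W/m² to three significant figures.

cos H₀ = −tan(+70.3°) tan(+5.200°) = -0.2542, H₀ = 1.8278 rad.
Bracket: H₀ sin φ sin δ + cos φ cos δ sin H₀ = 1.8278×0.94147×0.09063 + 0.33710×0.99588×0.96716 = 0.155958 + 0.324686 = 0.480644.
Q̄ = (S₀/π) × [bracket] = (2009/π) × 0.480644 = 307.4 W/m².

Q̄ ≈ 307 W/m²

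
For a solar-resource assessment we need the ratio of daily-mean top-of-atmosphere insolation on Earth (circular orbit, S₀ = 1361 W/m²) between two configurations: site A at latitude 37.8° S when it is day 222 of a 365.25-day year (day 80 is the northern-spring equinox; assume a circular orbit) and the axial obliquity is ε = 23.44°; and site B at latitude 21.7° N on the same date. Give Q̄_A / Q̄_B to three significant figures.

— Configuration A (φ=-37.8°):
Solar longitude: λ_s = 360° × (222 − 80)/365.25 = 139.959°.
sin δ = sin 23.44° × sin 139.959° = 0.25591, so δ = +14.828°.
cos H₀ = −tan(-37.8°) tan(+14.828°) = 0.2053, H₀ = 1.3640 rad.
Bracket: H₀ sin φ sin δ + cos φ cos δ sin H₀ = 1.3640×-0.61291×0.25591 + 0.79016×0.96670×0.97869 = -0.213943 + 0.747570 = 0.533627.
Q̄ = (S₀/π) × [bracket] = (1361/π) × 0.533627 = 231.18 W/m².
— Configuration B (φ=+21.7°):
cos H₀ = −tan(+21.7°) tan(+14.828°) = -0.1053, H₀ = 1.6763 rad.
Bracket: H₀ sin φ sin δ + cos φ cos δ sin H₀ = 1.6763×0.36975×0.25591 + 0.92913×0.96670×0.99444 = 0.158616 + 0.893196 = 1.051812.
Q̄ = (S₀/π) × [bracket] = (1361/π) × 1.051812 = 455.67 W/m².
Ratio Q̄_A / Q̄_B = 231.18 / 455.67 = 0.5073.

Q̄_A / Q̄_B ≈ 0.507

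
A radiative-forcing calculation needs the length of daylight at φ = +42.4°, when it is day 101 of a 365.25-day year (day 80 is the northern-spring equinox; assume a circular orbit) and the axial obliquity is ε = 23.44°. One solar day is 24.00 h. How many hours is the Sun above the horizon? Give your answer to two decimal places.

12.99 h

Solar longitude: λ_s = 360° × (101 − 80)/365.25 = 20.698°.
sin δ = sin 23.44° × sin 20.698° = 0.14060, so δ = +8.082°.
cos H₀ = −tan φ · tan δ = −tan(+42.4°) × tan(+8.082°) = -0.1297, so H₀ = 1.7008 rad = 97.45°.
Daylight = 2H₀/(2π) × 24.00 h = (1.7008/π) × 24.00 = 12.99 h.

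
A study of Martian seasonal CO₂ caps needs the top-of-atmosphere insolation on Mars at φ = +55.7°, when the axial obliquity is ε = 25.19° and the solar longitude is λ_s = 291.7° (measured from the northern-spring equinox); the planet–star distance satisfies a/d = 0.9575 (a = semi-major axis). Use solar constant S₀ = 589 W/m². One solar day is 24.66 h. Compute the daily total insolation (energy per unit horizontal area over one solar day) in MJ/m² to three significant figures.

1.70 MJ/m²

Solar declination: sin δ = sin ε · sin λ_s = sin 25.19° × sin 291.7° = -0.39546, so δ = -23.295°.
cos H₀ = −tan(+55.7°) tan(-23.295°) = 0.6312, H₀ = 0.8877 rad.
Bracket: H₀ sin φ sin δ + cos φ cos δ sin H₀ = 0.8877×0.82610×-0.39546 + 0.56353×0.91848×0.77564 = -0.290002 + 0.401464 = 0.111462.
Inverse-square distance factor (a/d)² = 0.9575² = 0.916806.
Q̄ = (S₀/π) × 0.916806 × [bracket] = (589/π) × 0.916806 × 0.111462 = 19.159 W/m².
Daily total = Q̄ × 24.66 h × 3600 s/h = 19.159 × 24.66 × 3600 / 10⁶ = 1.701 MJ/m².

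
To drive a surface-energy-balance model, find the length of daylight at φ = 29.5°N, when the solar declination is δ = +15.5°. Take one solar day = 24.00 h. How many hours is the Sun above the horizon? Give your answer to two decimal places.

cos H₀ = −tan φ · tan δ = −tan(+29.5°) × tan(+15.500°) = -0.1569, so H₀ = 1.7284 rad = 99.03°.
Daylight = 2H₀/(2π) × 24.00 h = (1.7284/π) × 24.00 = 13.20 h.

13.20 h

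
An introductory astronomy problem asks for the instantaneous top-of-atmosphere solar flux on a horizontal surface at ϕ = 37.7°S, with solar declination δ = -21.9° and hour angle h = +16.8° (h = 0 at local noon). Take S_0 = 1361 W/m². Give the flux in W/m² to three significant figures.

cos θ_z = sin ϕ sin δ + cos ϕ cos δ cos h = 0.228092 + 0.702793 = 0.930885.
Flux = S_0 · cos θ_z = 1361 × 0.930885 = 1267 W/m².

1.27e+03 W/m²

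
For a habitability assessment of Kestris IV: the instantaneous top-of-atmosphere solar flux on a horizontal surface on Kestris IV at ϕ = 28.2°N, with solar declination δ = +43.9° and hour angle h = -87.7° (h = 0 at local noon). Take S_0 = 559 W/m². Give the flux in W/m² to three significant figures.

cos θ_z = sin ϕ sin δ + cos ϕ cos δ cos h = 0.327668 + 0.025485 = 0.353153.
Flux = S_0 · cos θ_z = 559 × 0.353153 = 197.4 W/m².

197 W/m²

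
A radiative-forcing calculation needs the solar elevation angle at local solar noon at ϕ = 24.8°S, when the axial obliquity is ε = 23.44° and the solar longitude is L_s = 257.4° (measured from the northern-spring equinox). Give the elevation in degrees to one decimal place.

Solar declination: sin δ = sin ε · sin L_s = sin 23.44° × sin 257.4° = -0.38821, so δ = -22.843°.
At local noon the hour angle is zero, so the zenith angle equals |ϕ − δ| = |-24.8° − (-22.843°)| = 1.957°.
Elevation = 90° − 1.957° = 88.0°.

88.0°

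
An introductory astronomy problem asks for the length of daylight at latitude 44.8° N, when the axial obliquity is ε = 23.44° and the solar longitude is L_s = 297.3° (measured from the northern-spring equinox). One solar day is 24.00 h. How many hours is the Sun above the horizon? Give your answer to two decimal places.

9.06 h

Solar declination: sin δ = sin ε · sin L_s = sin 23.44° × sin 297.3° = -0.35348, so δ = -20.700°.
cos h₀ = −tan ϕ · tan δ = −tan(+44.8°) × tan(-20.700°) = 0.3752, so h₀ = 1.1861 rad = 67.96°.
Daylight = 2h₀/(2π) × 24.00 h = (1.1861/π) × 24.00 = 9.06 h.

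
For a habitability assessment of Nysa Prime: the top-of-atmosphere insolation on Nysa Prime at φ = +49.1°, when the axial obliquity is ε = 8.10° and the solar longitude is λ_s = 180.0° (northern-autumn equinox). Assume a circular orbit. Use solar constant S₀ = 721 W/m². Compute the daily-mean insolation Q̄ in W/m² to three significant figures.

Solar declination: sin δ = sin ε · sin λ_s = sin 8.10° × sin 180.0° = 0.00000, so δ = +0.000°.
cos H₀ = −tan(+49.1°) tan(+0.000°) = -0.0000, H₀ = 1.5708 rad.
Bracket: H₀ sin φ sin δ + cos φ cos δ sin H₀ = 1.5708×0.75585×0.00000 + 0.65474×1.00000×1.00000 = 0.000000 + 0.654740 = 0.654740.
Q̄ = (S₀/π) × [bracket] = (721/π) × 0.654740 = 150.3 W/m².

Q̄ ≈ 150 W/m²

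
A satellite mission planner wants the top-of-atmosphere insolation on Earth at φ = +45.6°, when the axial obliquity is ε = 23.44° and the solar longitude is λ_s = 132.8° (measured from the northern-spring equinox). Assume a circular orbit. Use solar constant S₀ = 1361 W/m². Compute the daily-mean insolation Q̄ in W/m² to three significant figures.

Q̄ ≈ 446 W/m²

Solar declination: sin δ = sin ε · sin λ_s = sin 23.44° × sin 132.8° = 0.29187, so δ = +16.970°.
cos H₀ = −tan(+45.6°) tan(+16.970°) = -0.3116, H₀ = 1.8877 rad.
Bracket: H₀ sin φ sin δ + cos φ cos δ sin H₀ = 1.8877×0.71447×0.29187 + 0.69966×0.95646×0.95021 = 0.393647 + 0.635877 = 1.029524.
Q̄ = (S₀/π) × [bracket] = (1361/π) × 1.029524 = 446.0 W/m².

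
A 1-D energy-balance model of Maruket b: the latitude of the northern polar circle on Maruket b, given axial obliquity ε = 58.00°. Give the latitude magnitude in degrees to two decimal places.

32.00°

The polar circle is the lowest latitude that experiences at least one full rotation of continuous daylight at the northern-summer solstice; it lies at |φ| = 90° − ε = 90° − 58.00° = 32.00°.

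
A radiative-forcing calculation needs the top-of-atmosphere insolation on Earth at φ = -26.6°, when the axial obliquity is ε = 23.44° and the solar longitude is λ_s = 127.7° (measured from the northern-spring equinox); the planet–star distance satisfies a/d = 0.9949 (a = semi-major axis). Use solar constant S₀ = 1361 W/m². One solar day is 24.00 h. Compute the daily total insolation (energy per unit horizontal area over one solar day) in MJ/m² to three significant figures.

Solar declination: sin δ = sin ε · sin λ_s = sin 23.44° × sin 127.7° = 0.31474, so δ = +18.345°.
cos H₀ = −tan(-26.6°) tan(+18.345°) = 0.1660, H₀ = 1.4040 rad.
Bracket: H₀ sin φ sin δ + cos φ cos δ sin H₀ = 1.4040×-0.44776×0.31474 + 0.89415×0.94918×0.98612 = -0.197863 + 0.836929 = 0.639066.
Inverse-square distance factor (a/d)² = 0.9949² = 0.989826.
Q̄ = (S₀/π) × 0.989826 × [bracket] = (1361/π) × 0.989826 × 0.639066 = 274.04 W/m².
Daily total = Q̄ × 24.00 h × 3600 s/h = 274.04 × 24.00 × 3600 / 10⁶ = 23.68 MJ/m².

23.7 MJ/m²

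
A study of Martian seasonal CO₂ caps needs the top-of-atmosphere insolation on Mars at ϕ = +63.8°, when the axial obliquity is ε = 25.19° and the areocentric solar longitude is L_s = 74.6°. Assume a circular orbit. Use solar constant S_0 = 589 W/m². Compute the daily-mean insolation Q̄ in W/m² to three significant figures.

Q̄ ≈ 219 W/m²

sin δ = sin 25.19° × sin 74.6° = 0.41034, so δ = +24.226°.
cos h₀ = −tan(+63.8°) tan(+24.226°) = -0.9145, h₀ = 2.7250 rad.
Bracket: h₀ sin ϕ sin δ + cos ϕ cos δ sin h₀ = 2.7250×0.89726×0.41034 + 0.44151×0.91193×0.40469 = 1.003295 + 0.162939 = 1.166234.
Q̄ = (S_0/π) × [bracket] = (589/π) × 1.166234 = 218.7 W/m².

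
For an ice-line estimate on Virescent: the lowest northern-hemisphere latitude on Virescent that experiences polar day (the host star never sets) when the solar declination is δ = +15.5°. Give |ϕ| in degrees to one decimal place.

|ϕ| = 74.5°

Polar day requires cos h₀ = −tan ϕ tan δ ≤ −1, i.e. tan ϕ tan δ ≥ 1.
The boundary is |tan ϕ| · |tan δ| = 1, so |ϕ| = 90° − |δ| = 90° − 15.5° = 74.5° in the northern hemisphere.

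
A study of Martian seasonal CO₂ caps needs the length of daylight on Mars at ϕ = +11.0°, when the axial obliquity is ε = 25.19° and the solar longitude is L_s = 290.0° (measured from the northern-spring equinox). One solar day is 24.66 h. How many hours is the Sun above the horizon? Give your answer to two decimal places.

11.66 h

Solar declination: sin δ = sin ε · sin L_s = sin 25.19° × sin 290.0° = -0.39995, so δ = -23.575°.
cos h₀ = −tan ϕ · tan δ = −tan(+11.0°) × tan(-23.575°) = 0.0848, so h₀ = 1.4859 rad = 85.13°.
Daylight = 2h₀/(2π) × 24.66 h = (1.4859/π) × 24.66 = 11.66 h.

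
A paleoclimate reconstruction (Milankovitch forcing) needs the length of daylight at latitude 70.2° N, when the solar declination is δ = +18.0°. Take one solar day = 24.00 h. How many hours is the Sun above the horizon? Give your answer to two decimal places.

cos h₀ = −tan ϕ · tan δ = −tan(+70.2°) × tan(+18.000°) = -0.9025, so h₀ = 2.6963 rad = 154.49°.
Daylight = 2h₀/(2π) × 24.00 h = (2.6963/π) × 24.00 = 20.60 h.

20.60 h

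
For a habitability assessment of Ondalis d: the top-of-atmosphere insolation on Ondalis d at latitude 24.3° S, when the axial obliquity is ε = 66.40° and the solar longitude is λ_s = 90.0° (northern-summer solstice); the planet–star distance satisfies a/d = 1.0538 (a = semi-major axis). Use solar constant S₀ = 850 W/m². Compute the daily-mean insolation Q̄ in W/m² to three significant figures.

Solar declination: sin δ = sin ε · sin λ_s = sin 66.40° × sin 90.0° = 0.91636, so δ = +66.400°.
cos H₀ = −tan(-24.3°) tan(+66.400°) = 1.0335 ≥ 1 ⇒ polar night, H₀ = 0 and Q̄ = 0.
Inverse-square distance factor (a/d)² = 1.0538² = 1.110494.

Q̄ ≈ 0.00 W/m²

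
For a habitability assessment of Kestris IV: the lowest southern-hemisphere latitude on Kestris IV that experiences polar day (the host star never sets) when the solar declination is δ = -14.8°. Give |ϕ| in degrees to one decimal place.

|ϕ| = 75.2°

Polar day requires cos h₀ = −tan ϕ tan δ ≤ −1, i.e. tan ϕ tan δ ≥ 1.
The boundary is |tan ϕ| · |tan δ| = 1, so |ϕ| = 90° − |δ| = 90° − 14.8° = 75.2° in the southern hemisphere.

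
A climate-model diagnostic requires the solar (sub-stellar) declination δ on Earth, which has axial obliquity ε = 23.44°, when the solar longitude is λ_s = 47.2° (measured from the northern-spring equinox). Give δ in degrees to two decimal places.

δ = +16.97°

sin δ = sin ε · sin λ_s = sin 23.44° × sin 47.2° = 0.291869.
δ = arcsin(0.291869) = +16.97°.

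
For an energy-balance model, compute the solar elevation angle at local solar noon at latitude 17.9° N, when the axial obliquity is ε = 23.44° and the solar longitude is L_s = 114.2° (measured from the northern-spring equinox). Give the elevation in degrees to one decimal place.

Solar declination: sin δ = sin ε · sin L_s = sin 23.44° × sin 114.2° = 0.36283, so δ = +21.274°.
At local noon the hour angle is zero, so the zenith angle equals |ϕ − δ| = |+17.9° − (+21.274°)| = 3.374°.
Elevation = 90° − 3.374° = 86.6°.

86.6°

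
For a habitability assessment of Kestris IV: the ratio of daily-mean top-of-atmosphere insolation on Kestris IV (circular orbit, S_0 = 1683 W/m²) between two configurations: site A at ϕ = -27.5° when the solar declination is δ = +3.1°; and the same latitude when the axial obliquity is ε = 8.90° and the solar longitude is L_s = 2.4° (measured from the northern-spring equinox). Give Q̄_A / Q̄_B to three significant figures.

— Configuration A (ϕ=-27.5°):
cos h₀ = −tan(-27.5°) tan(+3.100°) = 0.0282, h₀ = 1.5426 rad.
Bracket: h₀ sin ϕ sin δ + cos ϕ cos δ sin h₀ = 1.5426×-0.46175×0.05408 + 0.88701×0.99854×0.99960 = -0.038521 + 0.885361 = 0.846840.
Q̄ = (S_0/π) × [bracket] = (1683/π) × 0.846840 = 453.67 W/m².
— Configuration B (ϕ=-27.5°):
Solar declination: sin δ = sin ε · sin L_s = sin 8.90° × sin 2.4° = 0.00648, so δ = +0.371°.
cos h₀ = −tan(-27.5°) tan(+0.371°) = 0.0034, h₀ = 1.5674 rad.
Bracket: h₀ sin ϕ sin δ + cos ϕ cos δ sin h₀ = 1.5674×-0.46175×0.00648 + 0.88701×0.99998×0.99999 = -0.004690 + 0.886983 = 0.882293.
Q̄ = (S_0/π) × [bracket] = (1683/π) × 0.882293 = 472.66 W/m².
Ratio Q̄_A / Q̄_B = 453.67 / 472.66 = 0.9598.

Q̄_A / Q̄_B ≈ 0.960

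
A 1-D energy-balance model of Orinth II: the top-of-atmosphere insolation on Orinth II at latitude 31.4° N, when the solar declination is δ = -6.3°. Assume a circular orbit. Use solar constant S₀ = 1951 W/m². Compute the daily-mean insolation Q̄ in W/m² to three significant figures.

cos H₀ = −tan(+31.4°) tan(-6.300°) = 0.0674, H₀ = 1.5034 rad.
Bracket: H₀ sin φ sin δ + cos φ cos δ sin H₀ = 1.5034×0.52101×-0.10973 + 0.85355×0.99396×0.99773 = -0.085950 + 0.846469 = 0.760519.
Q̄ = (S₀/π) × [bracket] = (1951/π) × 0.760519 = 472.3 W/m².

Q̄ ≈ 472 W/m²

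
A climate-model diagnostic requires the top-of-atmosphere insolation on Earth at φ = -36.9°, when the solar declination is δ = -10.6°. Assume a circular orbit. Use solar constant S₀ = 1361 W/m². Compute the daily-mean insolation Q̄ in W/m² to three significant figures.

Q̄ ≈ 419 W/m²

cos H₀ = −tan(-36.9°) tan(-10.600°) = -0.1405, H₀ = 1.7118 rad.
Bracket: H₀ sin φ sin δ + cos φ cos δ sin H₀ = 1.7118×-0.60042×-0.18395 + 0.79968×0.98294×0.99008 = 0.189064 + 0.778240 = 0.967304.
Q̄ = (S₀/π) × [bracket] = (1361/π) × 0.967304 = 419.1 W/m².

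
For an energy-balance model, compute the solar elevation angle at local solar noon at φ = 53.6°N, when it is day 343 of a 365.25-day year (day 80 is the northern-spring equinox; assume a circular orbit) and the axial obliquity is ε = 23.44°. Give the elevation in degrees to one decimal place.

13.4°

Solar longitude: λ_s = 360° × (343 − 80)/365.25 = 259.220°.
sin δ = sin 23.44° × sin 259.220° = -0.39077, so δ = -23.002°.
At local noon the hour angle is zero, so the zenith angle equals |φ − δ| = |+53.6° − (-23.002°)| = 76.602°.
Elevation = 90° − 76.602° = 13.4°.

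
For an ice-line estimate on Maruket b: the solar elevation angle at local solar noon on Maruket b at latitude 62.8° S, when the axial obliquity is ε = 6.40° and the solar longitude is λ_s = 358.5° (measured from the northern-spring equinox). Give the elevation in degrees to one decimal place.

27.4°

Solar declination: sin δ = sin ε · sin λ_s = sin 6.40° × sin 358.5° = -0.00292, so δ = -0.167°.
At local noon the hour angle is zero, so the zenith angle equals |φ − δ| = |-62.8° − (-0.167°)| = 62.633°.
Elevation = 90° − 62.633° = 27.4°.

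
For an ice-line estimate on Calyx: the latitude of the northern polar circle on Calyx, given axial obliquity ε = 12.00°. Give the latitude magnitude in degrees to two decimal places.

78.00°

The polar circle is the lowest latitude that experiences at least one full rotation of continuous daylight at the northern-summer solstice; it lies at |φ| = 90° − ε = 90° − 12.00° = 78.00°.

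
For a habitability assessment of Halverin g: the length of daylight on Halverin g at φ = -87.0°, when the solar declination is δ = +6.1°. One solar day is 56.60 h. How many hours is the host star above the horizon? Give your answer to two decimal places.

0.00 h

cos H₀ = −tan φ · tan δ = 2.0392 ≥ 1, so the host star never rises (polar night) and H₀ = 0.
Daylight = 2H₀/(2π) × 56.60 h = (0.0000/π) × 56.60 = 0.00 h.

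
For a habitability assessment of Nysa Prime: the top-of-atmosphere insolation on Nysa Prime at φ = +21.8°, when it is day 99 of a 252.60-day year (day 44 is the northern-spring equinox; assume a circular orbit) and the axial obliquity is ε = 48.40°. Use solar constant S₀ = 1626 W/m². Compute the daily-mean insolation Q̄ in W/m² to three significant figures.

Q̄ ≈ 579 W/m²

Solar longitude: λ_s = 360° × (99 − 44)/252.60 = 78.385°.
sin δ = sin 48.40° × sin 78.385° = 0.73248, so δ = +47.095°.
cos H₀ = −tan(+21.8°) tan(+47.095°) = -0.4303, H₀ = 2.0157 rad.
Bracket: H₀ sin φ sin δ + cos φ cos δ sin H₀ = 2.0157×0.37137×0.73248 + 0.92849×0.68078×0.90266 = 0.548313 + 0.570569 = 1.118882.
Q̄ = (S₀/π) × [bracket] = (1626/π) × 1.118882 = 579.1 W/m².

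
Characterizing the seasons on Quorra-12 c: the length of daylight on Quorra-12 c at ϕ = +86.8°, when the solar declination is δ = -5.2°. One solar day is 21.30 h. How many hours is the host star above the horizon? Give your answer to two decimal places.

cos h₀ = −tan ϕ · tan δ = 1.6278 ≥ 1, so the host star never rises (polar night) and h₀ = 0.
Daylight = 2h₀/(2π) × 21.30 h = (0.0000/π) × 21.30 = 0.00 h.

0.00 h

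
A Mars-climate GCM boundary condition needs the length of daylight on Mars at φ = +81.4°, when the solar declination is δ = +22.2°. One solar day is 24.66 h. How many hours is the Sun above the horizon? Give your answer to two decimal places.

24.66 h

Sunrise equation: cos H₀ = −tan φ · tan δ = -2.6984 ≤ −1, so the Sun never sets (polar day) and H₀ = π.
Daylight = 2H₀/(2π) × 24.66 h = (3.1416/π) × 24.66 = 24.66 h.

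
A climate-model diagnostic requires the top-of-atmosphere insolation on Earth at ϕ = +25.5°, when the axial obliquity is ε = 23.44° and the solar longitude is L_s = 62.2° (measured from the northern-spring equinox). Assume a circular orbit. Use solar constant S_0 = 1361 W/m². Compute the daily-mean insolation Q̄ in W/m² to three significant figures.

Q̄ ≈ 475 W/m²

Solar declination: sin δ = sin ε · sin L_s = sin 23.44° × sin 62.2° = 0.35188, so δ = +20.602°.
cos h₀ = −tan(+25.5°) tan(+20.602°) = -0.1793, h₀ = 1.7511 rad.
Bracket: h₀ sin ϕ sin δ + cos ϕ cos δ sin h₀ = 1.7511×0.43051×0.35188 + 0.90259×0.93605×0.98379 = 0.265270 + 0.831174 = 1.096444.
Q̄ = (S_0/π) × [bracket] = (1361/π) × 1.096444 = 475.0 W/m².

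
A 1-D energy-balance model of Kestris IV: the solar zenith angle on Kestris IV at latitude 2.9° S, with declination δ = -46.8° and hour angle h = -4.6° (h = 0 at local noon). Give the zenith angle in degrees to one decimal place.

cos θ_z = sin φ sin δ + cos φ cos δ cos h = 0.036881 + 0.681468 = 0.718349.
θ_z = arccos(0.718349) = 44.1°.

θ_z = 44.1°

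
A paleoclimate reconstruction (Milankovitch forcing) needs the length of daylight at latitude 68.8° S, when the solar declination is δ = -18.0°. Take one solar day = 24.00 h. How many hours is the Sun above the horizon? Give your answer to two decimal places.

cos H₀ = −tan φ · tan δ = −tan(-68.8°) × tan(-18.000°) = -0.8377, so H₀ = 2.5638 rad = 146.90°.
Daylight = 2H₀/(2π) × 24.00 h = (2.5638/π) × 24.00 = 19.59 h.

19.59 h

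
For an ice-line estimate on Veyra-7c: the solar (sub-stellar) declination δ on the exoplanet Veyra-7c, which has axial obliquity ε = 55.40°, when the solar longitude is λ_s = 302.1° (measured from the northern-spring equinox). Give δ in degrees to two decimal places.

δ = -44.21°

sin δ = sin ε · sin λ_s = sin 55.40° × sin 302.1° = -0.697297.
δ = arcsin(-0.697297) = -44.21°.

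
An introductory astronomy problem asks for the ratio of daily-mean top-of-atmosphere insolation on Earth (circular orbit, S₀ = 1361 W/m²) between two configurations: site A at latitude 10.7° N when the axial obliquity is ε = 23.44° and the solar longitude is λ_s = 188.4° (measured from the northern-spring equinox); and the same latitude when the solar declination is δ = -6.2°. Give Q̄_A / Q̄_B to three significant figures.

— Configuration A (φ=+10.7°):
Solar declination: sin δ = sin ε · sin λ_s = sin 23.44° × sin 188.4° = -0.05811, so δ = -3.331°.
cos H₀ = −tan(+10.7°) tan(-3.331°) = 0.0110, H₀ = 1.5598 rad.
Bracket: H₀ sin φ sin δ + cos φ cos δ sin H₀ = 1.5598×0.18567×-0.05811 + 0.98261×0.99831×0.99994 = -0.016829 + 0.980891 = 0.964062.
Q̄ = (S₀/π) × [bracket] = (1361/π) × 0.964062 = 417.65 W/m².
— Configuration B (φ=+10.7°):
cos H₀ = −tan(+10.7°) tan(-6.200°) = 0.0205, H₀ = 1.5503 rad.
Bracket: H₀ sin φ sin δ + cos φ cos δ sin H₀ = 1.5503×0.18567×-0.10800 + 0.98261×0.99415×0.99979 = -0.031087 + 0.976657 = 0.945570.
Q̄ = (S₀/π) × [bracket] = (1361/π) × 0.945570 = 409.64 W/m².
Ratio Q̄_A / Q̄_B = 417.65 / 409.64 = 1.020.

Q̄_A / Q̄_B ≈ 1.02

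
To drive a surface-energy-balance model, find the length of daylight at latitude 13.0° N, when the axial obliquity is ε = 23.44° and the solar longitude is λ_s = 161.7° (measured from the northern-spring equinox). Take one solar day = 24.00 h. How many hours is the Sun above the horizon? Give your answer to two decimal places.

12.22 h

Solar declination: sin δ = sin ε · sin λ_s = sin 23.44° × sin 161.7° = 0.12490, so δ = +7.175°.
cos H₀ = −tan φ · tan δ = −tan(+13.0°) × tan(+7.175°) = -0.0291, so H₀ = 1.5999 rad = 91.67°.
Daylight = 2H₀/(2π) × 24.00 h = (1.5999/π) × 24.00 = 12.22 h.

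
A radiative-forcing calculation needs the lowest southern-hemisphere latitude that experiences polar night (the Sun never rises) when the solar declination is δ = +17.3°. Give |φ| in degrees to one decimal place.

|φ| = 72.7°

Polar night requires cos H₀ = −tan φ tan δ ≥ 1, i.e. tan φ tan δ ≤ −1.
The boundary is |tan φ| · |tan δ| = 1, so |φ| = 90° − |δ| = 90° − 17.3° = 72.7° in the southern hemisphere.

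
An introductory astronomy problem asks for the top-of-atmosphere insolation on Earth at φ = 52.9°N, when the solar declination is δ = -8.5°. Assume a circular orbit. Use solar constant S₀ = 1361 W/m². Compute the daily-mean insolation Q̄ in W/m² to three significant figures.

cos H₀ = −tan(+52.9°) tan(-8.500°) = 0.1976, H₀ = 1.3719 rad.
Bracket: H₀ sin φ sin δ + cos φ cos δ sin H₀ = 1.3719×0.79758×-0.14781 + 0.60321×0.98902×0.98028 = -0.161734 + 0.584822 = 0.423088.
Q̄ = (S₀/π) × [bracket] = (1361/π) × 0.423088 = 183.3 W/m².

Q̄ ≈ 183 W/m²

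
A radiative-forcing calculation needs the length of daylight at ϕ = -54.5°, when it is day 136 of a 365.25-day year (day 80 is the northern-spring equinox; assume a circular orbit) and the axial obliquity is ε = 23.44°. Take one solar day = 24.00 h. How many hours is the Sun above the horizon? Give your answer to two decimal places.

8.14 h

Solar longitude: L_s = 360° × (136 − 80)/365.25 = 55.195°.
sin δ = sin 23.44° × sin 55.195° = 0.32662, so δ = +19.064°.
cos h₀ = −tan ϕ · tan δ = −tan(-54.5°) × tan(+19.064°) = 0.4845, so h₀ = 1.0650 rad = 61.02°.
Daylight = 2h₀/(2π) × 24.00 h = (1.0650/π) × 24.00 = 8.14 h.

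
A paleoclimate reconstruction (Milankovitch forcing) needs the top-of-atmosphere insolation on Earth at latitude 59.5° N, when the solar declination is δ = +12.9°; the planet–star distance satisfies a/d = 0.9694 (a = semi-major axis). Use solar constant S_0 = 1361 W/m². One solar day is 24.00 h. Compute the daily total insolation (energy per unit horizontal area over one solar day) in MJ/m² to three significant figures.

cos h₀ = −tan(+59.5°) tan(+12.900°) = -0.3888, h₀ = 1.9701 rad.
Bracket: h₀ sin ϕ sin δ + cos ϕ cos δ sin h₀ = 1.9701×0.86163×0.22325 + 0.50754×0.97476×0.92132 = 0.378966 + 0.455804 = 0.834770.
Inverse-square distance factor (a/d)² = 0.9694² = 0.939736.
Q̄ = (S_0/π) × 0.939736 × [bracket] = (1361/π) × 0.939736 × 0.834770 = 339.85 W/m².
Daily total = Q̄ × 24.00 h × 3600 s/h = 339.85 × 24.00 × 3600 / 10⁶ = 29.36 MJ/m².

29.4 MJ/m²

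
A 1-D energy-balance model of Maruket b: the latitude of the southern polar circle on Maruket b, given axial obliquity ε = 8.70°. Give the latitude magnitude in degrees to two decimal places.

81.30°

The polar circle is the lowest latitude that experiences at least one full rotation of continuous darkness at the northern-summer solstice; it lies at |ϕ| = 90° − ε = 90° − 8.70° = 81.30°.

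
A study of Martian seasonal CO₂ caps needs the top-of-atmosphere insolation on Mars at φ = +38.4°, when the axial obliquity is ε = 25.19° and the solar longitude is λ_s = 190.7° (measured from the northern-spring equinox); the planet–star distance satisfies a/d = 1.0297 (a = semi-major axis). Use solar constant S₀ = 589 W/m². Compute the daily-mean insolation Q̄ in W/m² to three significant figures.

Q̄ ≈ 140 W/m²

Solar declination: sin δ = sin ε · sin λ_s = sin 25.19° × sin 190.7° = -0.07902, so δ = -4.532°.
cos H₀ = −tan(+38.4°) tan(-4.532°) = 0.0628, H₀ = 1.5079 rad.
Bracket: H₀ sin φ sin δ + cos φ cos δ sin H₀ = 1.5079×0.62115×-0.07902 + 0.78369×0.99687×0.99802 = -0.074013 + 0.779690 = 0.705677.
Inverse-square distance factor (a/d)² = 1.0297² = 1.060282.
Q̄ = (S₀/π) × 1.060282 × [bracket] = (589/π) × 1.060282 × 0.705677 = 140.3 W/m².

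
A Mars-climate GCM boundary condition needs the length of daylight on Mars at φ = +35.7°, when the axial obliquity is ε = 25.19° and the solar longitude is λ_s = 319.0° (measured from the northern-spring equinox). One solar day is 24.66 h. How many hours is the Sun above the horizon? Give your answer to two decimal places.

10.68 h

Solar declination: sin δ = sin ε · sin λ_s = sin 25.19° × sin 319.0° = -0.27923, so δ = -16.214°.
cos H₀ = −tan φ · tan δ = −tan(+35.7°) × tan(-16.214°) = 0.2090, so H₀ = 1.3603 rad = 77.94°.
Daylight = 2H₀/(2π) × 24.66 h = (1.3603/π) × 24.66 = 10.68 h.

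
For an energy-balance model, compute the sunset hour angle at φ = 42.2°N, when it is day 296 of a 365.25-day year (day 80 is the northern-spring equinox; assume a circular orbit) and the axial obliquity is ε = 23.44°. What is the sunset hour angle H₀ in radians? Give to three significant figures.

H₀ = 1.37 rad

Solar longitude: λ_s = 360° × (296 − 80)/365.25 = 212.895°.
sin δ = sin 23.44° × sin 212.895° = -0.21604, so δ = -12.477°.
cos H₀ = −tan φ · tan δ = −tan(+42.2°) × tan(-12.477°) = 0.2006, so H₀ = 1.3688 rad = 78.43°.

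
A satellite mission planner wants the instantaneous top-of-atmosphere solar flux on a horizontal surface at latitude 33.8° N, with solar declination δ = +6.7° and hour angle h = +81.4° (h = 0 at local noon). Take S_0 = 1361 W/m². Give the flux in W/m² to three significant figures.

cos θ_z = sin ϕ sin δ + cos ϕ cos δ cos h = 0.064903 + 0.123413 = 0.188316.
Flux = S_0 · cos θ_z = 1361 × 0.188316 = 256.3 W/m².

256 W/m²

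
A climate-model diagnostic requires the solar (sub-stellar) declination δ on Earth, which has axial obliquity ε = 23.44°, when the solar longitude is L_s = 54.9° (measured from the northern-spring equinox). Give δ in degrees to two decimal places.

sin δ = sin ε · sin L_s = sin 23.44° × sin 54.9° = 0.325451.
δ = arcsin(0.325451) = +18.99°.

δ = +18.99°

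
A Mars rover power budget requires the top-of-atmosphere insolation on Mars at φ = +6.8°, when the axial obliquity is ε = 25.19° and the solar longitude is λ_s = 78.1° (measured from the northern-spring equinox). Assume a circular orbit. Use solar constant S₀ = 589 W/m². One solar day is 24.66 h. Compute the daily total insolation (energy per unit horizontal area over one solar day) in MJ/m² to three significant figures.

16.3 MJ/m²

Solar declination: sin δ = sin ε · sin λ_s = sin 25.19° × sin 78.1° = 0.41647, so δ = +24.612°.
cos H₀ = −tan(+6.8°) tan(+24.612°) = -0.0546, H₀ = 1.6254 rad.
Bracket: H₀ sin φ sin δ + cos φ cos δ sin H₀ = 1.6254×0.11840×0.41647 + 0.99297×0.90915×0.99851 = 0.080149 + 0.901414 = 0.981563.
Q̄ = (S₀/π) × [bracket] = (589/π) × 0.981563 = 184.03 W/m².
Daily total = Q̄ × 24.66 h × 3600 s/h = 184.03 × 24.66 × 3600 / 10⁶ = 16.34 MJ/m².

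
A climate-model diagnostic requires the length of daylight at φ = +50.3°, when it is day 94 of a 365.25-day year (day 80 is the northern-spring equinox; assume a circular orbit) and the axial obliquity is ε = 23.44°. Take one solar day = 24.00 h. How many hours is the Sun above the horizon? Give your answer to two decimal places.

12.88 h

Solar longitude: λ_s = 360° × (94 − 80)/365.25 = 13.799°.
sin δ = sin 23.44° × sin 13.799° = 0.09488, so δ = +5.444°.
cos H₀ = −tan φ · tan δ = −tan(+50.3°) × tan(+5.444°) = -0.1148, so H₀ = 1.6858 rad = 96.59°.
Daylight = 2H₀/(2π) × 24.00 h = (1.6858/π) × 24.00 = 12.88 h.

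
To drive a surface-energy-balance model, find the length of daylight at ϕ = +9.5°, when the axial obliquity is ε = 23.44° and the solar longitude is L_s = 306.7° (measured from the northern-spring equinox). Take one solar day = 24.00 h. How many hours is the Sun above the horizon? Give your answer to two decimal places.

11.57 h

Solar declination: sin δ = sin ε · sin L_s = sin 23.44° × sin 306.7° = -0.31894, so δ = -18.599°.
cos h₀ = −tan ϕ · tan δ = −tan(+9.5°) × tan(-18.599°) = 0.0563, so h₀ = 1.5145 rad = 86.77°.
Daylight = 2h₀/(2π) × 24.00 h = (1.5145/π) × 24.00 = 11.57 h.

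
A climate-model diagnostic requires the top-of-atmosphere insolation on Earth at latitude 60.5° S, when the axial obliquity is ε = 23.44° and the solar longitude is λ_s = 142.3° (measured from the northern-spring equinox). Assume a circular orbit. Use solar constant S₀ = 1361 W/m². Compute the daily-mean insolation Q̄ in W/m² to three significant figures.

Solar declination: sin δ = sin ε · sin λ_s = sin 23.44° × sin 142.3° = 0.24326, so δ = +14.079°.
cos H₀ = −tan(-60.5°) tan(+14.079°) = 0.4433, H₀ = 1.1115 rad.
Bracket: H₀ sin φ sin δ + cos φ cos δ sin H₀ = 1.1115×-0.87036×0.24326 + 0.49242×0.96996×0.89639 = -0.235331 + 0.428141 = 0.192810.
Q̄ = (S₀/π) × [bracket] = (1361/π) × 0.192810 = 83.53 W/m².

Q̄ ≈ 83.5 W/m²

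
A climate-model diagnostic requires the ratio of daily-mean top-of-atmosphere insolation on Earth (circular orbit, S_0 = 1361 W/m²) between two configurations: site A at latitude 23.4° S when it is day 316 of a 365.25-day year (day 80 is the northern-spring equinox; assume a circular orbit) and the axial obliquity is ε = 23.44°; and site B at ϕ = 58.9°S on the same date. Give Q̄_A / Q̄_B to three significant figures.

Q̄_A / Q̄_B ≈ 1.09

— Configuration A (ϕ=-23.4°):
Solar longitude: L_s = 360° × (316 − 80)/365.25 = 232.608°.
sin δ = sin 23.44° × sin 232.608° = -0.31604, so δ = -18.424°.
cos h₀ = −tan(-23.4°) tan(-18.424°) = -0.1442, h₀ = 1.7155 rad.
Bracket: h₀ sin ϕ sin δ + cos ϕ cos δ sin h₀ = 1.7155×-0.39715×-0.31604 + 0.91775×0.94875×0.98956 = 0.215321 + 0.861625 = 1.076946.
Q̄ = (S_0/π) × [bracket] = (1361/π) × 1.076946 = 466.55 W/m².
— Configuration B (ϕ=-58.9°):
cos h₀ = −tan(-58.9°) tan(-18.424°) = -0.5522, h₀ = 2.1558 rad.
Bracket: h₀ sin ϕ sin δ + cos ϕ cos δ sin h₀ = 2.1558×-0.85627×-0.31604 + 0.51653×0.94875×0.83370 = 0.583393 + 0.408561 = 0.991954.
Q̄ = (S_0/π) × [bracket] = (1361/π) × 0.991954 = 429.73 W/m².
Ratio Q̄_A / Q̄_B = 466.55 / 429.73 = 1.086.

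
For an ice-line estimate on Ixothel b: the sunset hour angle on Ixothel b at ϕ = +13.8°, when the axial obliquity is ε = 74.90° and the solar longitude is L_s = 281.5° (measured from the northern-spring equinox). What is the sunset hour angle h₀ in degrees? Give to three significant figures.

h₀ = 44.2°

Solar declination: sin δ = sin ε · sin L_s = sin 74.90° × sin 281.5° = -0.94609, so δ = -71.101°.
cos h₀ = −tan ϕ · tan δ = −tan(+13.8°) × tan(-71.101°) = 0.7174, so h₀ = 0.7707 rad = 44.16°.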